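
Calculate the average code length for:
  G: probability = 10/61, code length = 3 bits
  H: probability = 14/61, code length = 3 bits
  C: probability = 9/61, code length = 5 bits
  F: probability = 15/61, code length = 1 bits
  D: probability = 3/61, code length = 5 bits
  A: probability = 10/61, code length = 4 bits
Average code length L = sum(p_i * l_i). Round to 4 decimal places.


Weighted contributions p_i * l_i:
  G: (10/61) * 3 = 30/61
  H: (14/61) * 3 = 42/61
  C: (9/61) * 5 = 45/61
  F: (15/61) * 1 = 15/61
  D: (3/61) * 5 = 15/61
  A: (10/61) * 4 = 40/61
Sum = (30 + 42 + 45 + 15 + 15 + 40)/61 = 187/61

L = 187/61 = 3.0656 bits/symbol


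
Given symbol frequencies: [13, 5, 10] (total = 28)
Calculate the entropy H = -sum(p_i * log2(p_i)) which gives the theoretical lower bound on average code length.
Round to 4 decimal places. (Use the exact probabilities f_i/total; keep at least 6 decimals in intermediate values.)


Per-symbol terms -p_i * log2(p_i) with p_i = f_i/28:
  p = 13/28 = 0.464286: log2(p) = -1.106915, -p*log2(p) = 0.513925
  p = 5/28 = 0.178571: log2(p) = -2.485427, -p*log2(p) = 0.443826
  p = 10/28 = 0.357143: log2(p) = -1.485427, -p*log2(p) = 0.530510
H = 0.513925 + 0.443826 + 0.530510 = 1.488261

H = 1.4883 bits/symbol


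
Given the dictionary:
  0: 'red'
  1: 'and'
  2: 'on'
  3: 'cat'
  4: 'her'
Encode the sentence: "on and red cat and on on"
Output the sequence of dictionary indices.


Look up each word in the dictionary:
  'on' -> 2
  'and' -> 1
  'red' -> 0
  'cat' -> 3
  'and' -> 1
  'on' -> 2
  'on' -> 2

Encoded: [2, 1, 0, 3, 1, 2, 2]


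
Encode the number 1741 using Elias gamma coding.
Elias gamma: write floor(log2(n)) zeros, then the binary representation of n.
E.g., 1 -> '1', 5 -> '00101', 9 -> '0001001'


num_bits = floor(log2(1741)) + 1 = 11
leading_zeros = num_bits - 1 = 10
binary(1741) = 11011001101

Elias gamma(1741) = '0000000000' + '11011001101' = 000000000011011001101 (21 bits)


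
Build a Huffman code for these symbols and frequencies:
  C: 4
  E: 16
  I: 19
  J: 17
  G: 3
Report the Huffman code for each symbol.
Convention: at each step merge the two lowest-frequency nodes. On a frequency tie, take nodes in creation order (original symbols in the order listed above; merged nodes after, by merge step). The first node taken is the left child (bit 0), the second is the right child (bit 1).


Huffman tree construction:
Step 1: Merge G(3) + C(4) = 7
Step 2: Merge (G+C)(7) + E(16) = 23
Step 3: Merge J(17) + I(19) = 36
Step 4: Merge ((G+C)+E)(23) + (J+I)(36) = 59
Read each symbol's code off the tree from the root (left child = 0, right child = 1).

Codes:
  C: 001 (length 3)
  E: 01 (length 2)
  I: 11 (length 2)
  J: 10 (length 2)
  G: 000 (length 3)
Average code length: 125/59 = 2.1186 bits/symbol


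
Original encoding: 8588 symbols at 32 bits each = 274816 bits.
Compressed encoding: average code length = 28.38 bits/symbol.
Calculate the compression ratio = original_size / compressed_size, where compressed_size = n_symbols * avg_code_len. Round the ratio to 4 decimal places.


original_size = n_symbols * orig_bits = 8588 * 32 = 274816 bits
compressed_size = n_symbols * avg_code_len = 8588 * 28.38 = 243727.44 bits
ratio = original_size / compressed_size = 274816 / 243727.44 = 1.1276

Compression ratio = 1.1276


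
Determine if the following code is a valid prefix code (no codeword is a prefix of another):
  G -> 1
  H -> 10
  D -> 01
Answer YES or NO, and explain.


Checking each pair (does one codeword prefix another?):
  G='1' vs H='10': prefix -- VIOLATION

NO -- this is NOT a valid prefix code. G (1) is a prefix of H (10).


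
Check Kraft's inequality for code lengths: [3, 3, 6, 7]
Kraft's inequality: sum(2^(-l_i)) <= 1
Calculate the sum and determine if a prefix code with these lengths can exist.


Sum = 2^(-3) + 2^(-3) + 2^(-6) + 2^(-7)
    = 0.125 + 0.125 + 0.015625 + 0.0078125
    = 35/128 = 0.2734375
Since 0.2734375 <= 1, Kraft's inequality IS satisfied.
A prefix code with these lengths CAN exist.

Kraft sum = 0.2734375. Satisfied.


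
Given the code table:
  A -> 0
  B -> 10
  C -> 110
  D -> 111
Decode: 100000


Decoding:
10 -> B
0 -> A
0 -> A
0 -> A
0 -> A


Result: BAAAA


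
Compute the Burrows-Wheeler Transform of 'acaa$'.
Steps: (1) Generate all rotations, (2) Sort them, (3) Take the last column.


Rotations (sorted):
  0: $acaa -> last char: a
  1: a$aca -> last char: a
  2: aa$ac -> last char: c
  3: acaa$ -> last char: $
  4: caa$a -> last char: a


BWT = aac$a


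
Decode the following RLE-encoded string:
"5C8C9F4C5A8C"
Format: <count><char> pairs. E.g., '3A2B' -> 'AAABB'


Expanding each <count><char> pair:
  5C -> 'CCCCC'
  8C -> 'CCCCCCCC'
  9F -> 'FFFFFFFFF'
  4C -> 'CCCC'
  5A -> 'AAAAA'
  8C -> 'CCCCCCCC'

Decoded = CCCCCCCCCCCCCFFFFFFFFFCCCCAAAAACCCCCCCC


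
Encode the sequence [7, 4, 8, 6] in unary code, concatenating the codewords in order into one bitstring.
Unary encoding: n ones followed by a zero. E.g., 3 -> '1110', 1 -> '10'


Encode each number as n ones followed by a terminating 0:
  7 -> 11111110 (8 bits)
  4 -> 11110 (5 bits)
  8 -> 111111110 (9 bits)
  6 -> 1111110 (7 bits)
Total length = 8 + 5 + 9 + 7 = 29 bits.

Unary([7, 4, 8, 6]) = 11111110111101111111101111110 (29 bits)


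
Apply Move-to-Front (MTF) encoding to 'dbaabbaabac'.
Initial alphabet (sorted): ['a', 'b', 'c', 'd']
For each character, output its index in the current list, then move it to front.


MTF encoding:
'd': index 3 in ['a', 'b', 'c', 'd'] -> ['d', 'a', 'b', 'c']
'b': index 2 in ['d', 'a', 'b', 'c'] -> ['b', 'd', 'a', 'c']
'a': index 2 in ['b', 'd', 'a', 'c'] -> ['a', 'b', 'd', 'c']
'a': index 0 in ['a', 'b', 'd', 'c'] -> ['a', 'b', 'd', 'c']
'b': index 1 in ['a', 'b', 'd', 'c'] -> ['b', 'a', 'd', 'c']
'b': index 0 in ['b', 'a', 'd', 'c'] -> ['b', 'a', 'd', 'c']
'a': index 1 in ['b', 'a', 'd', 'c'] -> ['a', 'b', 'd', 'c']
'a': index 0 in ['a', 'b', 'd', 'c'] -> ['a', 'b', 'd', 'c']
'b': index 1 in ['a', 'b', 'd', 'c'] -> ['b', 'a', 'd', 'c']
'a': index 1 in ['b', 'a', 'd', 'c'] -> ['a', 'b', 'd', 'c']
'c': index 3 in ['a', 'b', 'd', 'c'] -> ['c', 'a', 'b', 'd']


Output: [3, 2, 2, 0, 1, 0, 1, 0, 1, 1, 3]


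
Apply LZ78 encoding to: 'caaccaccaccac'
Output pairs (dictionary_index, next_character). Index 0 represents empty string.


LZ78 encoding steps:
Dictionary: {0: ''}
Step 1: w='' (idx 0), next='c' -> output (0, 'c'), add 'c' as idx 1
Step 2: w='' (idx 0), next='a' -> output (0, 'a'), add 'a' as idx 2
Step 3: w='a' (idx 2), next='c' -> output (2, 'c'), add 'ac' as idx 3
Step 4: w='c' (idx 1), next='a' -> output (1, 'a'), add 'ca' as idx 4
Step 5: w='c' (idx 1), next='c' -> output (1, 'c'), add 'cc' as idx 5
Step 6: w='ac' (idx 3), next='c' -> output (3, 'c'), add 'acc' as idx 6
Step 7: w='ac' (idx 3), end of input -> output (3, '')


Encoded: [(0, 'c'), (0, 'a'), (2, 'c'), (1, 'a'), (1, 'c'), (3, 'c'), (3, '')]


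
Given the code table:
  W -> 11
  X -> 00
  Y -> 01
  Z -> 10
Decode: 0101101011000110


Decoding:
01 -> Y
01 -> Y
10 -> Z
10 -> Z
11 -> W
00 -> X
01 -> Y
10 -> Z


Result: YYZZWXYZ


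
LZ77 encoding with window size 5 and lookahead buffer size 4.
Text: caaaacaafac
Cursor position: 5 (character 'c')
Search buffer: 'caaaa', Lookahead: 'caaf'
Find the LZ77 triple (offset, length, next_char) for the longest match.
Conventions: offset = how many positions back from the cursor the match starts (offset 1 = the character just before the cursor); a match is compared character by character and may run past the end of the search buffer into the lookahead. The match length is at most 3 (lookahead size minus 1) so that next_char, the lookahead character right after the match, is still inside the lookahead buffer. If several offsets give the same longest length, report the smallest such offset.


Try each offset into the search buffer:
  offset=1 (pos 4, char 'a'): match length 0
  offset=2 (pos 3, char 'a'): match length 0
  offset=3 (pos 2, char 'a'): match length 0
  offset=4 (pos 1, char 'a'): match length 0
  offset=5 (pos 0, char 'c'): match length 3
Longest match has length 3 at offset 5.
next_char = character at position 5 + 3 = 8 -> 'f'

Best match: offset=5, length=3 (matching 'caa' starting at position 0)
LZ77 triple: (5, 3, 'f')


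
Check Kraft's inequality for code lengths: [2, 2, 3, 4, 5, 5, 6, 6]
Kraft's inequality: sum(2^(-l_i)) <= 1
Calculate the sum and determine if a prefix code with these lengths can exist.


Sum = 2^(-2) + 2^(-2) + 2^(-3) + 2^(-4) + 2^(-5) + 2^(-5) + 2^(-6) + 2^(-6)
    = 0.25 + 0.25 + 0.125 + 0.0625 + 0.03125 + 0.03125 + 0.015625 + 0.015625
    = 50/64 = 0.78125
Since 0.78125 <= 1, Kraft's inequality IS satisfied.
A prefix code with these lengths CAN exist.

Kraft sum = 0.78125. Satisfied.


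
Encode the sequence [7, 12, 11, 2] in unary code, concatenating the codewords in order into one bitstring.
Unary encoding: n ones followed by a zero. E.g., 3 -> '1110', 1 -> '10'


Encode each number as n ones followed by a terminating 0:
  7 -> 11111110 (8 bits)
  12 -> 1111111111110 (13 bits)
  11 -> 111111111110 (12 bits)
  2 -> 110 (3 bits)
Total length = 8 + 13 + 12 + 3 = 36 bits.

Unary([7, 12, 11, 2]) = 111111101111111111110111111111110110 (36 bits)


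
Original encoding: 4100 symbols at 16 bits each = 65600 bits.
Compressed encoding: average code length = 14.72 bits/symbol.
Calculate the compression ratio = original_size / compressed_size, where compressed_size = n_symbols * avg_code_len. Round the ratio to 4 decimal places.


original_size = n_symbols * orig_bits = 4100 * 16 = 65600 bits
compressed_size = n_symbols * avg_code_len = 4100 * 14.72 = 60352.0 bits
ratio = original_size / compressed_size = 65600 / 60352.0 = 1.087

Compression ratio = 1.087


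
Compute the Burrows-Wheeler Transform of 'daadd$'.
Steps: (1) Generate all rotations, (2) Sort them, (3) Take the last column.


Rotations (sorted):
  0: $daadd -> last char: d
  1: aadd$d -> last char: d
  2: add$da -> last char: a
  3: d$daad -> last char: d
  4: daadd$ -> last char: $
  5: dd$daa -> last char: a


BWT = ddad$a


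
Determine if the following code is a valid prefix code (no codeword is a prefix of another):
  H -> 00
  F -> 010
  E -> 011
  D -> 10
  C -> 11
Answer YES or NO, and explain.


Checking each pair (does one codeword prefix another?):
  H='00' vs F='010': no prefix
  H='00' vs E='011': no prefix
  H='00' vs D='10': no prefix
  H='00' vs C='11': no prefix
  F='010' vs H='00': no prefix
  F='010' vs E='011': no prefix
  F='010' vs D='10': no prefix
  F='010' vs C='11': no prefix
  E='011' vs H='00': no prefix
  E='011' vs F='010': no prefix
  E='011' vs D='10': no prefix
  E='011' vs C='11': no prefix
  D='10' vs H='00': no prefix
  D='10' vs F='010': no prefix
  D='10' vs E='011': no prefix
  D='10' vs C='11': no prefix
  C='11' vs H='00': no prefix
  C='11' vs F='010': no prefix
  C='11' vs E='011': no prefix
  C='11' vs D='10': no prefix
No violation found over all pairs.

YES -- this is a valid prefix code. No codeword is a prefix of any other codeword.


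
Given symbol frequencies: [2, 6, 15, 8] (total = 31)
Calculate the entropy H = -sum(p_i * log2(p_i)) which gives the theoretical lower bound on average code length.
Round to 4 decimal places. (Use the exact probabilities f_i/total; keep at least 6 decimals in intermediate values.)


Per-symbol terms -p_i * log2(p_i) with p_i = f_i/31:
  p = 2/31 = 0.064516: log2(p) = -3.954196, -p*log2(p) = 0.255109
  p = 6/31 = 0.193548: log2(p) = -2.369234, -p*log2(p) = 0.458561
  p = 15/31 = 0.483871: log2(p) = -1.047306, -p*log2(p) = 0.506761
  p = 8/31 = 0.258065: log2(p) = -1.954196, -p*log2(p) = 0.504309
H = 0.255109 + 0.458561 + 0.506761 + 0.504309 = 1.724740

H = 1.7247 bits/symbol


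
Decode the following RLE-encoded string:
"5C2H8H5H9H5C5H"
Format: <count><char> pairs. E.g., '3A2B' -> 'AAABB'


Expanding each <count><char> pair:
  5C -> 'CCCCC'
  2H -> 'HH'
  8H -> 'HHHHHHHH'
  5H -> 'HHHHH'
  9H -> 'HHHHHHHHH'
  5C -> 'CCCCC'
  5H -> 'HHHHH'

Decoded = CCCCCHHHHHHHHHHHHHHHHHHHHHHHHCCCCCHHHHH


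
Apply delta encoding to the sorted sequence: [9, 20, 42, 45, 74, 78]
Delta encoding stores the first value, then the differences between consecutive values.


First value: 9
Deltas:
  20 - 9 = 11
  42 - 20 = 22
  45 - 42 = 3
  74 - 45 = 29
  78 - 74 = 4


Delta encoded: [9, 11, 22, 3, 29, 4]


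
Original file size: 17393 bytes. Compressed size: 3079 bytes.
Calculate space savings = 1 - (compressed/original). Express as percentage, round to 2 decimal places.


ratio = compressed/original = 3079/17393 = 0.177025
savings = 1 - ratio = 1 - 0.177025 = 0.822975
as a percentage: 0.822975 * 100 = 82.3%

Space savings = 1 - 3079/17393 = 82.3%


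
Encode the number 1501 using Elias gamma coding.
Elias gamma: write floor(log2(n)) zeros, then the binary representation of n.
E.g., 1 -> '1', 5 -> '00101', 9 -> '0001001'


num_bits = floor(log2(1501)) + 1 = 11
leading_zeros = num_bits - 1 = 10
binary(1501) = 10111011101

Elias gamma(1501) = '0000000000' + '10111011101' = 000000000010111011101 (21 bits)


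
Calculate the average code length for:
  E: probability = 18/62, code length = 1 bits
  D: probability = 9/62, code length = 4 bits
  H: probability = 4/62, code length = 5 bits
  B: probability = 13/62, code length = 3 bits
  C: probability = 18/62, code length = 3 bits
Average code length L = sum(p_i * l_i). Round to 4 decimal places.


Weighted contributions p_i * l_i:
  E: (18/62) * 1 = 18/62
  D: (9/62) * 4 = 36/62
  H: (4/62) * 5 = 20/62
  B: (13/62) * 3 = 39/62
  C: (18/62) * 3 = 54/62
Sum = (18 + 36 + 20 + 39 + 54)/62 = 167/62

L = 167/62 = 2.6935 bits/symbol


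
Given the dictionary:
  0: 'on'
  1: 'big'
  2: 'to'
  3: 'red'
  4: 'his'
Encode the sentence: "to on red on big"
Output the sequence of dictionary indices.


Look up each word in the dictionary:
  'to' -> 2
  'on' -> 0
  'red' -> 3
  'on' -> 0
  'big' -> 1

Encoded: [2, 0, 3, 0, 1]


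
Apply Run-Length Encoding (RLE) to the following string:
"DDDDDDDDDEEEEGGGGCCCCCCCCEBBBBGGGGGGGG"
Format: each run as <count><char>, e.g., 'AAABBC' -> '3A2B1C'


Scanning runs left to right:
  i=0: run of 'D' x 9 -> '9D'
  i=9: run of 'E' x 4 -> '4E'
  i=13: run of 'G' x 4 -> '4G'
  i=17: run of 'C' x 8 -> '8C'
  i=25: run of 'E' x 1 -> '1E'
  i=26: run of 'B' x 4 -> '4B'
  i=30: run of 'G' x 8 -> '8G'

RLE = 9D4E4G8C1E4B8G


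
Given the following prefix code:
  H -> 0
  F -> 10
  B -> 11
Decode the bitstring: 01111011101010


Decoding step by step:
Bits 0 -> H
Bits 11 -> B
Bits 11 -> B
Bits 0 -> H
Bits 11 -> B
Bits 10 -> F
Bits 10 -> F
Bits 10 -> F


Decoded message: HBBHBFFF


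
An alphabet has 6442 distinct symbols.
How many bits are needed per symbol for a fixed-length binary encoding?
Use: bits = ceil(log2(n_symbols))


log2(6442) = 12.6533
Bracket: 2^12 = 4096 < 6442 <= 2^13 = 8192
So ceil(log2(6442)) = 13

bits = ceil(log2(6442)) = ceil(12.6533) = 13 bits


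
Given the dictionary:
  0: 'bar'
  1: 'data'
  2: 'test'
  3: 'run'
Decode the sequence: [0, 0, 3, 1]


Look up each index in the dictionary:
  0 -> 'bar'
  0 -> 'bar'
  3 -> 'run'
  1 -> 'data'

Decoded: "bar bar run data"


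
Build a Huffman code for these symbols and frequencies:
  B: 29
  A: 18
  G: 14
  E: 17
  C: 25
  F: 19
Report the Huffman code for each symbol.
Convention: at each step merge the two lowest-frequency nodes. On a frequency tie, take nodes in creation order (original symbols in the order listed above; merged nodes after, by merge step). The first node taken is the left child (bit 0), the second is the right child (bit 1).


Huffman tree construction:
Step 1: Merge G(14) + E(17) = 31
Step 2: Merge A(18) + F(19) = 37
Step 3: Merge C(25) + B(29) = 54
Step 4: Merge (G+E)(31) + (A+F)(37) = 68
Step 5: Merge (C+B)(54) + ((G+E)+(A+F))(68) = 122
Read each symbol's code off the tree from the root (left child = 0, right child = 1).

Codes:
  B: 01 (length 2)
  A: 110 (length 3)
  G: 100 (length 3)
  E: 101 (length 3)
  C: 00 (length 2)
  F: 111 (length 3)
Average code length: 312/122 = 2.5574 bits/symbol


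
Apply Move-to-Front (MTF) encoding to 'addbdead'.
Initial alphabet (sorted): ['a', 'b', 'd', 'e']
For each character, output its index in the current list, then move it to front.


MTF encoding:
'a': index 0 in ['a', 'b', 'd', 'e'] -> ['a', 'b', 'd', 'e']
'd': index 2 in ['a', 'b', 'd', 'e'] -> ['d', 'a', 'b', 'e']
'd': index 0 in ['d', 'a', 'b', 'e'] -> ['d', 'a', 'b', 'e']
'b': index 2 in ['d', 'a', 'b', 'e'] -> ['b', 'd', 'a', 'e']
'd': index 1 in ['b', 'd', 'a', 'e'] -> ['d', 'b', 'a', 'e']
'e': index 3 in ['d', 'b', 'a', 'e'] -> ['e', 'd', 'b', 'a']
'a': index 3 in ['e', 'd', 'b', 'a'] -> ['a', 'e', 'd', 'b']
'd': index 2 in ['a', 'e', 'd', 'b'] -> ['d', 'a', 'e', 'b']


Output: [0, 2, 0, 2, 1, 3, 3, 2]


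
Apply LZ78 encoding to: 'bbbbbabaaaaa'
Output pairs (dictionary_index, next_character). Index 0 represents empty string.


LZ78 encoding steps:
Dictionary: {0: ''}
Step 1: w='' (idx 0), next='b' -> output (0, 'b'), add 'b' as idx 1
Step 2: w='b' (idx 1), next='b' -> output (1, 'b'), add 'bb' as idx 2
Step 3: w='bb' (idx 2), next='a' -> output (2, 'a'), add 'bba' as idx 3
Step 4: w='b' (idx 1), next='a' -> output (1, 'a'), add 'ba' as idx 4
Step 5: w='' (idx 0), next='a' -> output (0, 'a'), add 'a' as idx 5
Step 6: w='a' (idx 5), next='a' -> output (5, 'a'), add 'aa' as idx 6
Step 7: w='a' (idx 5), end of input -> output (5, '')


Encoded: [(0, 'b'), (1, 'b'), (2, 'a'), (1, 'a'), (0, 'a'), (5, 'a'), (5, '')]


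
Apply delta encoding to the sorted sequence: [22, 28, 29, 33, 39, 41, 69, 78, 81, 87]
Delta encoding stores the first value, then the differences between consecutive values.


First value: 22
Deltas:
  28 - 22 = 6
  29 - 28 = 1
  33 - 29 = 4
  39 - 33 = 6
  41 - 39 = 2
  69 - 41 = 28
  78 - 69 = 9
  81 - 78 = 3
  87 - 81 = 6


Delta encoded: [22, 6, 1, 4, 6, 2, 28, 9, 3, 6]


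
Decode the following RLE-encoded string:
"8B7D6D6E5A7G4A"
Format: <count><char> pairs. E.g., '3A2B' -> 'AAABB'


Expanding each <count><char> pair:
  8B -> 'BBBBBBBB'
  7D -> 'DDDDDDD'
  6D -> 'DDDDDD'
  6E -> 'EEEEEE'
  5A -> 'AAAAA'
  7G -> 'GGGGGGG'
  4A -> 'AAAA'

Decoded = BBBBBBBBDDDDDDDDDDDDDEEEEEEAAAAAGGGGGGGAAAA


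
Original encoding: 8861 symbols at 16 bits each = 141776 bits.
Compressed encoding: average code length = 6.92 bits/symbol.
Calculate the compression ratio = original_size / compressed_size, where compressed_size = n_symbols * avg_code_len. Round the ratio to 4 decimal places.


original_size = n_symbols * orig_bits = 8861 * 16 = 141776 bits
compressed_size = n_symbols * avg_code_len = 8861 * 6.92 = 61318.12 bits
ratio = original_size / compressed_size = 141776 / 61318.12 = 2.3121

Compression ratio = 2.3121


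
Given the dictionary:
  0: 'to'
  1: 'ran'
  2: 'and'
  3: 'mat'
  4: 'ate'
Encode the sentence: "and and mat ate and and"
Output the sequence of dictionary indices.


Look up each word in the dictionary:
  'and' -> 2
  'and' -> 2
  'mat' -> 3
  'ate' -> 4
  'and' -> 2
  'and' -> 2

Encoded: [2, 2, 3, 4, 2, 2]


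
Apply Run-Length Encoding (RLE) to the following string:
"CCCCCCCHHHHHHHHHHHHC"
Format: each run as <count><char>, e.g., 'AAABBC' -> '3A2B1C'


Scanning runs left to right:
  i=0: run of 'C' x 7 -> '7C'
  i=7: run of 'H' x 12 -> '12H'
  i=19: run of 'C' x 1 -> '1C'

RLE = 7C12H1C


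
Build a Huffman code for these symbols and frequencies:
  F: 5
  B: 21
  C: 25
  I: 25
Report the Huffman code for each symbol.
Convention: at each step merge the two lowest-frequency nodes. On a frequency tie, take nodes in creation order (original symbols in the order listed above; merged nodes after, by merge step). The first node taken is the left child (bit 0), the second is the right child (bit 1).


Huffman tree construction:
Step 1: Merge F(5) + B(21) = 26
Step 2: Merge C(25) + I(25) = 50
Step 3: Merge (F+B)(26) + (C+I)(50) = 76
Read each symbol's code off the tree from the root (left child = 0, right child = 1).

Codes:
  F: 00 (length 2)
  B: 01 (length 2)
  C: 10 (length 2)
  I: 11 (length 2)
Average code length: 152/76 = 2.0000 bits/symbol


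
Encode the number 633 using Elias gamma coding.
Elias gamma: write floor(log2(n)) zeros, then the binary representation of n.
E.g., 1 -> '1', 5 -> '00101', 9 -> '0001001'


num_bits = floor(log2(633)) + 1 = 10
leading_zeros = num_bits - 1 = 9
binary(633) = 1001111001

Elias gamma(633) = '000000000' + '1001111001' = 0000000001001111001 (19 bits)


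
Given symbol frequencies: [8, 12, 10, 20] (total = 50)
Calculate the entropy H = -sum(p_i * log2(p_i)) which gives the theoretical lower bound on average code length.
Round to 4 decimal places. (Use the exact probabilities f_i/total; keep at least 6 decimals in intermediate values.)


Per-symbol terms -p_i * log2(p_i) with p_i = f_i/50:
  p = 8/50 = 0.160000: log2(p) = -2.643856, -p*log2(p) = 0.423017
  p = 12/50 = 0.240000: log2(p) = -2.058894, -p*log2(p) = 0.494134
  p = 10/50 = 0.200000: log2(p) = -2.321928, -p*log2(p) = 0.464386
  p = 20/50 = 0.400000: log2(p) = -1.321928, -p*log2(p) = 0.528771
H = 0.423017 + 0.494134 + 0.464386 + 0.528771 = 1.910308

H = 1.9103 bits/symbol


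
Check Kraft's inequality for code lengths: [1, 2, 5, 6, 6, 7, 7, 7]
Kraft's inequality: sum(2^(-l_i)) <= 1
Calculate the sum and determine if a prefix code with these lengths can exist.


Sum = 2^(-1) + 2^(-2) + 2^(-5) + 2^(-6) + 2^(-6) + 2^(-7) + 2^(-7) + 2^(-7)
    = 0.5 + 0.25 + 0.03125 + 0.015625 + 0.015625 + 0.0078125 + 0.0078125 + 0.0078125
    = 107/128 = 0.8359375
Since 0.8359375 <= 1, Kraft's inequality IS satisfied.
A prefix code with these lengths CAN exist.

Kraft sum = 0.8359375. Satisfied.


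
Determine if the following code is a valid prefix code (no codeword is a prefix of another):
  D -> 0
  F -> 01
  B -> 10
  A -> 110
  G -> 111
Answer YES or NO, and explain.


Checking each pair (does one codeword prefix another?):
  D='0' vs F='01': prefix -- VIOLATION

NO -- this is NOT a valid prefix code. D (0) is a prefix of F (01).


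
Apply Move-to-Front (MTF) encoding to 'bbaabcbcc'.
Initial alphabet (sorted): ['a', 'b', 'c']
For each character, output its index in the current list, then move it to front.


MTF encoding:
'b': index 1 in ['a', 'b', 'c'] -> ['b', 'a', 'c']
'b': index 0 in ['b', 'a', 'c'] -> ['b', 'a', 'c']
'a': index 1 in ['b', 'a', 'c'] -> ['a', 'b', 'c']
'a': index 0 in ['a', 'b', 'c'] -> ['a', 'b', 'c']
'b': index 1 in ['a', 'b', 'c'] -> ['b', 'a', 'c']
'c': index 2 in ['b', 'a', 'c'] -> ['c', 'b', 'a']
'b': index 1 in ['c', 'b', 'a'] -> ['b', 'c', 'a']
'c': index 1 in ['b', 'c', 'a'] -> ['c', 'b', 'a']
'c': index 0 in ['c', 'b', 'a'] -> ['c', 'b', 'a']


Output: [1, 0, 1, 0, 1, 2, 1, 1, 0]


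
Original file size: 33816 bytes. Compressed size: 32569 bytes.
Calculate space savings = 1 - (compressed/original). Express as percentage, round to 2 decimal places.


ratio = compressed/original = 32569/33816 = 0.963124
savings = 1 - ratio = 1 - 0.963124 = 0.036876
as a percentage: 0.036876 * 100 = 3.69%

Space savings = 1 - 32569/33816 = 3.69%


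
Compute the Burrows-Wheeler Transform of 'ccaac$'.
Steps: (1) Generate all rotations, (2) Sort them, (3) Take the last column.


Rotations (sorted):
  0: $ccaac -> last char: c
  1: aac$cc -> last char: c
  2: ac$cca -> last char: a
  3: c$ccaa -> last char: a
  4: caac$c -> last char: c
  5: ccaac$ -> last char: $


BWT = ccaac$


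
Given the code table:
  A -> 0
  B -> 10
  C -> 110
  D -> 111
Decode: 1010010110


Decoding:
10 -> B
10 -> B
0 -> A
10 -> B
110 -> C


Result: BBABC


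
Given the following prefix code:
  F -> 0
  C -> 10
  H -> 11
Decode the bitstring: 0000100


Decoding step by step:
Bits 0 -> F
Bits 0 -> F
Bits 0 -> F
Bits 0 -> F
Bits 10 -> C
Bits 0 -> F


Decoded message: FFFFCF


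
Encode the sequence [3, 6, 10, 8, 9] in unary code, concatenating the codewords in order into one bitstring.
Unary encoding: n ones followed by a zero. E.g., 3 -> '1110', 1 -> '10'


Encode each number as n ones followed by a terminating 0:
  3 -> 1110 (4 bits)
  6 -> 1111110 (7 bits)
  10 -> 11111111110 (11 bits)
  8 -> 111111110 (9 bits)
  9 -> 1111111110 (10 bits)
Total length = 4 + 7 + 11 + 9 + 10 = 41 bits.

Unary([3, 6, 10, 8, 9]) = 11101111110111111111101111111101111111110 (41 bits)


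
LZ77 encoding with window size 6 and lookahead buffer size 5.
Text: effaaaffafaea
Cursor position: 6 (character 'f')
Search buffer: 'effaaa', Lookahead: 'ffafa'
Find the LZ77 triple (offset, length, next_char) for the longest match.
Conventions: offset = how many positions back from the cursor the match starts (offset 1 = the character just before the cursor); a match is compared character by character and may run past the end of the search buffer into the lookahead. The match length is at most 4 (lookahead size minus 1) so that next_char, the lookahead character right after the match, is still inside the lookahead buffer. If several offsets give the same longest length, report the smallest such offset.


Try each offset into the search buffer:
  offset=1 (pos 5, char 'a'): match length 0
  offset=2 (pos 4, char 'a'): match length 0
  offset=3 (pos 3, char 'a'): match length 0
  offset=4 (pos 2, char 'f'): match length 1
  offset=5 (pos 1, char 'f'): match length 3
  offset=6 (pos 0, char 'e'): match length 0
Longest match has length 3 at offset 5.
next_char = character at position 6 + 3 = 9 -> 'f'

Best match: offset=5, length=3 (matching 'ffa' starting at position 1)
LZ77 triple: (5, 3, 'f')


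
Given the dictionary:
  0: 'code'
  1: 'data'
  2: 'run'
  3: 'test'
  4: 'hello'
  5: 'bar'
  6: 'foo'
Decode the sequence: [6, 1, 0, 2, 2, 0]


Look up each index in the dictionary:
  6 -> 'foo'
  1 -> 'data'
  0 -> 'code'
  2 -> 'run'
  2 -> 'run'
  0 -> 'code'

Decoded: "foo data code run run code"


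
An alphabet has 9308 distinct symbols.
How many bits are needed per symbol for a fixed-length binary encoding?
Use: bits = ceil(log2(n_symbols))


log2(9308) = 13.1843
Bracket: 2^13 = 8192 < 9308 <= 2^14 = 16384
So ceil(log2(9308)) = 14

bits = ceil(log2(9308)) = ceil(13.1843) = 14 bits


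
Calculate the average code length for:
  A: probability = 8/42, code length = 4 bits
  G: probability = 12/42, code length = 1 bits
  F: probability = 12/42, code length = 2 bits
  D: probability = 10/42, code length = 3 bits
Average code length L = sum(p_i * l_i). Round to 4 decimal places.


Weighted contributions p_i * l_i:
  A: (8/42) * 4 = 32/42
  G: (12/42) * 1 = 12/42
  F: (12/42) * 2 = 24/42
  D: (10/42) * 3 = 30/42
Sum = (32 + 12 + 24 + 30)/42 = 98/42

L = 98/42 = 2.3333 bits/symbol


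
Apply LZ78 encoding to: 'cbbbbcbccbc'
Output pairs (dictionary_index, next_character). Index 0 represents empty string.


LZ78 encoding steps:
Dictionary: {0: ''}
Step 1: w='' (idx 0), next='c' -> output (0, 'c'), add 'c' as idx 1
Step 2: w='' (idx 0), next='b' -> output (0, 'b'), add 'b' as idx 2
Step 3: w='b' (idx 2), next='b' -> output (2, 'b'), add 'bb' as idx 3
Step 4: w='b' (idx 2), next='c' -> output (2, 'c'), add 'bc' as idx 4
Step 5: w='bc' (idx 4), next='c' -> output (4, 'c'), add 'bcc' as idx 5
Step 6: w='bc' (idx 4), end of input -> output (4, '')


Encoded: [(0, 'c'), (0, 'b'), (2, 'b'), (2, 'c'), (4, 'c'), (4, '')]


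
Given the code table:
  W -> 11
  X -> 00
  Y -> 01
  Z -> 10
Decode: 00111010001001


Decoding:
00 -> X
11 -> W
10 -> Z
10 -> Z
00 -> X
10 -> Z
01 -> Y


Result: XWZZXZY


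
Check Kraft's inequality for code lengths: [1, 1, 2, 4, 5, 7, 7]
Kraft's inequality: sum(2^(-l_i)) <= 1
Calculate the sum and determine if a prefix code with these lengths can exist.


Sum = 2^(-1) + 2^(-1) + 2^(-2) + 2^(-4) + 2^(-5) + 2^(-7) + 2^(-7)
    = 0.5 + 0.5 + 0.25 + 0.0625 + 0.03125 + 0.0078125 + 0.0078125
    = 174/128 = 1.359375
Since 1.359375 > 1, Kraft's inequality is NOT satisfied.
A prefix code with these lengths CANNOT exist.

Kraft sum = 1.359375. Not satisfied.


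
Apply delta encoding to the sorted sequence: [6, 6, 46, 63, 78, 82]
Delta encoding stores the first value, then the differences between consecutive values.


First value: 6
Deltas:
  6 - 6 = 0
  46 - 6 = 40
  63 - 46 = 17
  78 - 63 = 15
  82 - 78 = 4


Delta encoded: [6, 0, 40, 17, 15, 4]


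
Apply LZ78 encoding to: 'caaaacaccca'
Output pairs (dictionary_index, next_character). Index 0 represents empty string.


LZ78 encoding steps:
Dictionary: {0: ''}
Step 1: w='' (idx 0), next='c' -> output (0, 'c'), add 'c' as idx 1
Step 2: w='' (idx 0), next='a' -> output (0, 'a'), add 'a' as idx 2
Step 3: w='a' (idx 2), next='a' -> output (2, 'a'), add 'aa' as idx 3
Step 4: w='a' (idx 2), next='c' -> output (2, 'c'), add 'ac' as idx 4
Step 5: w='ac' (idx 4), next='c' -> output (4, 'c'), add 'acc' as idx 5
Step 6: w='c' (idx 1), next='a' -> output (1, 'a'), add 'ca' as idx 6


Encoded: [(0, 'c'), (0, 'a'), (2, 'a'), (2, 'c'), (4, 'c'), (1, 'a')]


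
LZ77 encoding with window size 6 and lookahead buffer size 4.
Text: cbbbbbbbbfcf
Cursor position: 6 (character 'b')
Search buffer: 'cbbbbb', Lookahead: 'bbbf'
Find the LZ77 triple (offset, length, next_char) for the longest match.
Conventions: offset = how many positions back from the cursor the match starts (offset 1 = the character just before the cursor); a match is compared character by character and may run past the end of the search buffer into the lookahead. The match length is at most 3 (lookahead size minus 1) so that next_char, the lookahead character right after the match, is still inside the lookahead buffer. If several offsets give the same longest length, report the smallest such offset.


Try each offset into the search buffer:
  offset=1 (pos 5, char 'b'): match length 3
  offset=2 (pos 4, char 'b'): match length 3
  offset=3 (pos 3, char 'b'): match length 3
  offset=4 (pos 2, char 'b'): match length 3
  offset=5 (pos 1, char 'b'): match length 3
  offset=6 (pos 0, char 'c'): match length 0
Longest match has length 3, found at offsets 1, 2, 3, 4, 5; take the smallest, offset 1.
next_char = character at position 6 + 3 = 9 -> 'f'

Best match: offset=1, length=3 (matching 'bbb' starting at position 5)
LZ77 triple: (1, 3, 'f')


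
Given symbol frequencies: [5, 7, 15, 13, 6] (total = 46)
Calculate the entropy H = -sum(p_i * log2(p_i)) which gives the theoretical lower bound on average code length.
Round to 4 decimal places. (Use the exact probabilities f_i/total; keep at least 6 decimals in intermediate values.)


Per-symbol terms -p_i * log2(p_i) with p_i = f_i/46:
  p = 5/46 = 0.108696: log2(p) = -3.201634, -p*log2(p) = 0.348004
  p = 7/46 = 0.152174: log2(p) = -2.716207, -p*log2(p) = 0.413336
  p = 15/46 = 0.326087: log2(p) = -1.616671, -p*log2(p) = 0.527175
  p = 13/46 = 0.282609: log2(p) = -1.823122, -p*log2(p) = 0.515230
  p = 6/46 = 0.130435: log2(p) = -2.938599, -p*log2(p) = 0.383296
H = 0.348004 + 0.413336 + 0.527175 + 0.515230 + 0.383296 = 2.187041

H = 2.187 bits/symbol


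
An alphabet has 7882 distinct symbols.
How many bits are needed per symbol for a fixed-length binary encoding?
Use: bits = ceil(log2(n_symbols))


log2(7882) = 12.9443
Bracket: 2^12 = 4096 < 7882 <= 2^13 = 8192
So ceil(log2(7882)) = 13

bits = ceil(log2(7882)) = ceil(12.9443) = 13 bits


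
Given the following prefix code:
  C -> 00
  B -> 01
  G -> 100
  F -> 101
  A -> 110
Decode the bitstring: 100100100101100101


Decoding step by step:
Bits 100 -> G
Bits 100 -> G
Bits 100 -> G
Bits 101 -> F
Bits 100 -> G
Bits 101 -> F


Decoded message: GGGFGF


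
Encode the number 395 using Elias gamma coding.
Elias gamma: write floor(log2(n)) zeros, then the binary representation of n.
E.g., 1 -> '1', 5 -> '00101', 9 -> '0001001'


num_bits = floor(log2(395)) + 1 = 9
leading_zeros = num_bits - 1 = 8
binary(395) = 110001011

Elias gamma(395) = '00000000' + '110001011' = 00000000110001011 (17 bits)


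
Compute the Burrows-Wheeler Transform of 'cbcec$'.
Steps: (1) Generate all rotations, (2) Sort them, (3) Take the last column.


Rotations (sorted):
  0: $cbcec -> last char: c
  1: bcec$c -> last char: c
  2: c$cbce -> last char: e
  3: cbcec$ -> last char: $
  4: cec$cb -> last char: b
  5: ec$cbc -> last char: c


BWT = cce$bc


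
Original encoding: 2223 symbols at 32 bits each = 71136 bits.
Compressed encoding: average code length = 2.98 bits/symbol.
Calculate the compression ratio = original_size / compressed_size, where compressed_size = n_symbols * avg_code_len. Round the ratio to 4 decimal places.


original_size = n_symbols * orig_bits = 2223 * 32 = 71136 bits
compressed_size = n_symbols * avg_code_len = 2223 * 2.98 = 6624.54 bits
ratio = original_size / compressed_size = 71136 / 6624.54 = 10.7383

Compression ratio = 10.7383


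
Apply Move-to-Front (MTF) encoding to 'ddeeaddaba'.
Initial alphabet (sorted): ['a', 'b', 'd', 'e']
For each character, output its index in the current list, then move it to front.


MTF encoding:
'd': index 2 in ['a', 'b', 'd', 'e'] -> ['d', 'a', 'b', 'e']
'd': index 0 in ['d', 'a', 'b', 'e'] -> ['d', 'a', 'b', 'e']
'e': index 3 in ['d', 'a', 'b', 'e'] -> ['e', 'd', 'a', 'b']
'e': index 0 in ['e', 'd', 'a', 'b'] -> ['e', 'd', 'a', 'b']
'a': index 2 in ['e', 'd', 'a', 'b'] -> ['a', 'e', 'd', 'b']
'd': index 2 in ['a', 'e', 'd', 'b'] -> ['d', 'a', 'e', 'b']
'd': index 0 in ['d', 'a', 'e', 'b'] -> ['d', 'a', 'e', 'b']
'a': index 1 in ['d', 'a', 'e', 'b'] -> ['a', 'd', 'e', 'b']
'b': index 3 in ['a', 'd', 'e', 'b'] -> ['b', 'a', 'd', 'e']
'a': index 1 in ['b', 'a', 'd', 'e'] -> ['a', 'b', 'd', 'e']


Output: [2, 0, 3, 0, 2, 2, 0, 1, 3, 1]


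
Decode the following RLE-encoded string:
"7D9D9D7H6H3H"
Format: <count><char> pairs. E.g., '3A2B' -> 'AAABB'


Expanding each <count><char> pair:
  7D -> 'DDDDDDD'
  9D -> 'DDDDDDDDD'
  9D -> 'DDDDDDDDD'
  7H -> 'HHHHHHH'
  6H -> 'HHHHHH'
  3H -> 'HHH'

Decoded = DDDDDDDDDDDDDDDDDDDDDDDDDHHHHHHHHHHHHHHHH


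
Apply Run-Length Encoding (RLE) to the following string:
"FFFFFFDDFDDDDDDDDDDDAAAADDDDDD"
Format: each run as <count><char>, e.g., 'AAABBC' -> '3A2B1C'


Scanning runs left to right:
  i=0: run of 'F' x 6 -> '6F'
  i=6: run of 'D' x 2 -> '2D'
  i=8: run of 'F' x 1 -> '1F'
  i=9: run of 'D' x 11 -> '11D'
  i=20: run of 'A' x 4 -> '4A'
  i=24: run of 'D' x 6 -> '6D'

RLE = 6F2D1F11D4A6D


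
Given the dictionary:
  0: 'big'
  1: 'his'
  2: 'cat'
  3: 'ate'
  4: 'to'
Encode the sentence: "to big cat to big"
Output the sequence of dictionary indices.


Look up each word in the dictionary:
  'to' -> 4
  'big' -> 0
  'cat' -> 2
  'to' -> 4
  'big' -> 0

Encoded: [4, 0, 2, 4, 0]


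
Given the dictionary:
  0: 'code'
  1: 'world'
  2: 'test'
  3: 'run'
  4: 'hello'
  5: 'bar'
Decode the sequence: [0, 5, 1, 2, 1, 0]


Look up each index in the dictionary:
  0 -> 'code'
  5 -> 'bar'
  1 -> 'world'
  2 -> 'test'
  1 -> 'world'
  0 -> 'code'

Decoded: "code bar world test world code"


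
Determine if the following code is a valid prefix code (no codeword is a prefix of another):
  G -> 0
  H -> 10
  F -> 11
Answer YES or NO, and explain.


Checking each pair (does one codeword prefix another?):
  G='0' vs H='10': no prefix
  G='0' vs F='11': no prefix
  H='10' vs G='0': no prefix
  H='10' vs F='11': no prefix
  F='11' vs G='0': no prefix
  F='11' vs H='10': no prefix
No violation found over all pairs.

YES -- this is a valid prefix code. No codeword is a prefix of any other codeword.


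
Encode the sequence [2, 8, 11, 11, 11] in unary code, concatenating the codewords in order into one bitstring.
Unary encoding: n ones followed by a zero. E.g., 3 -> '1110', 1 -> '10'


Encode each number as n ones followed by a terminating 0:
  2 -> 110 (3 bits)
  8 -> 111111110 (9 bits)
  11 -> 111111111110 (12 bits)
  11 -> 111111111110 (12 bits)
  11 -> 111111111110 (12 bits)
Total length = 3 + 9 + 12 + 12 + 12 = 48 bits.

Unary([2, 8, 11, 11, 11]) = 110111111110111111111110111111111110111111111110 (48 bits)


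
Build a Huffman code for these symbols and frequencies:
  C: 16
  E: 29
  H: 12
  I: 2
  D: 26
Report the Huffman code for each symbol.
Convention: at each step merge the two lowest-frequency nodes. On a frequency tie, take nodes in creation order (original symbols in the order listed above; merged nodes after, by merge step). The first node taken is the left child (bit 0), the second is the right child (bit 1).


Huffman tree construction:
Step 1: Merge I(2) + H(12) = 14
Step 2: Merge (I+H)(14) + C(16) = 30
Step 3: Merge D(26) + E(29) = 55
Step 4: Merge ((I+H)+C)(30) + (D+E)(55) = 85
Read each symbol's code off the tree from the root (left child = 0, right child = 1).

Codes:
  C: 01 (length 2)
  E: 11 (length 2)
  H: 001 (length 3)
  I: 000 (length 3)
  D: 10 (length 2)
Average code length: 184/85 = 2.1647 bits/symbol


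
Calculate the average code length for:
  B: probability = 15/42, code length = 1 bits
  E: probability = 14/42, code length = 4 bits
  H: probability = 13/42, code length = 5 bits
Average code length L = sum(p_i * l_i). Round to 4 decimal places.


Weighted contributions p_i * l_i:
  B: (15/42) * 1 = 15/42
  E: (14/42) * 4 = 56/42
  H: (13/42) * 5 = 65/42
Sum = (15 + 56 + 65)/42 = 136/42

L = 136/42 = 3.2381 bits/symbol


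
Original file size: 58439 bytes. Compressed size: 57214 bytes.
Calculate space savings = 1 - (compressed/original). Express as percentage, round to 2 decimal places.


ratio = compressed/original = 57214/58439 = 0.979038
savings = 1 - ratio = 1 - 0.979038 = 0.020962
as a percentage: 0.020962 * 100 = 2.1%

Space savings = 1 - 57214/58439 = 2.1%


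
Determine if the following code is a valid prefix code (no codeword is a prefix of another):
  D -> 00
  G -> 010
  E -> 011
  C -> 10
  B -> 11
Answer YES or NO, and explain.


Checking each pair (does one codeword prefix another?):
  D='00' vs G='010': no prefix
  D='00' vs E='011': no prefix
  D='00' vs C='10': no prefix
  D='00' vs B='11': no prefix
  G='010' vs D='00': no prefix
  G='010' vs E='011': no prefix
  G='010' vs C='10': no prefix
  G='010' vs B='11': no prefix
  E='011' vs D='00': no prefix
  E='011' vs G='010': no prefix
  E='011' vs C='10': no prefix
  E='011' vs B='11': no prefix
  C='10' vs D='00': no prefix
  C='10' vs G='010': no prefix
  C='10' vs E='011': no prefix
  C='10' vs B='11': no prefix
  B='11' vs D='00': no prefix
  B='11' vs G='010': no prefix
  B='11' vs E='011': no prefix
  B='11' vs C='10': no prefix
No violation found over all pairs.

YES -- this is a valid prefix code. No codeword is a prefix of any other codeword.


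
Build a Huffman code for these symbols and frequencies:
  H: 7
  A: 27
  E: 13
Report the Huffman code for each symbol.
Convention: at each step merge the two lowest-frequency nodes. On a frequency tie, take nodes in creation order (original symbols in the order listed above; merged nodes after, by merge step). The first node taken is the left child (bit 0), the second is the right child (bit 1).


Huffman tree construction:
Step 1: Merge H(7) + E(13) = 20
Step 2: Merge (H+E)(20) + A(27) = 47
Read each symbol's code off the tree from the root (left child = 0, right child = 1).

Codes:
  H: 00 (length 2)
  A: 1 (length 1)
  E: 01 (length 2)
Average code length: 67/47 = 1.4255 bits/symbol


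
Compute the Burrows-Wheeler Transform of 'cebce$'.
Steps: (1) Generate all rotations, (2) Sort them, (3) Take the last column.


Rotations (sorted):
  0: $cebce -> last char: e
  1: bce$ce -> last char: e
  2: ce$ceb -> last char: b
  3: cebce$ -> last char: $
  4: e$cebc -> last char: c
  5: ebce$c -> last char: c


BWT = eeb$cc


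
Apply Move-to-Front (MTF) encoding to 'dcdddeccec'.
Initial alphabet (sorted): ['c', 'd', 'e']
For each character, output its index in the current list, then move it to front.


MTF encoding:
'd': index 1 in ['c', 'd', 'e'] -> ['d', 'c', 'e']
'c': index 1 in ['d', 'c', 'e'] -> ['c', 'd', 'e']
'd': index 1 in ['c', 'd', 'e'] -> ['d', 'c', 'e']
'd': index 0 in ['d', 'c', 'e'] -> ['d', 'c', 'e']
'd': index 0 in ['d', 'c', 'e'] -> ['d', 'c', 'e']
'e': index 2 in ['d', 'c', 'e'] -> ['e', 'd', 'c']
'c': index 2 in ['e', 'd', 'c'] -> ['c', 'e', 'd']
'c': index 0 in ['c', 'e', 'd'] -> ['c', 'e', 'd']
'e': index 1 in ['c', 'e', 'd'] -> ['e', 'c', 'd']
'c': index 1 in ['e', 'c', 'd'] -> ['c', 'e', 'd']


Output: [1, 1, 1, 0, 0, 2, 2, 0, 1, 1]
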